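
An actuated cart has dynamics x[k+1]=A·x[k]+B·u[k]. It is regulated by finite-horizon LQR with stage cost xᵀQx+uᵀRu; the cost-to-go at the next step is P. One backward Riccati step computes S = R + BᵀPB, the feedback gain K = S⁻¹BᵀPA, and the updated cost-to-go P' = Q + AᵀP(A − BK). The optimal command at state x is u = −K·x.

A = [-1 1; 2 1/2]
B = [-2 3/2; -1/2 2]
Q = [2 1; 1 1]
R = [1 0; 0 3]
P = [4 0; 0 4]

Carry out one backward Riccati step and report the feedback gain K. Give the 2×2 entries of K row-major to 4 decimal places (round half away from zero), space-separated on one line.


1.0968 -0.3710 0.9839 0.1452

BᵀP = [-8.0000 -2.0000; 6.0000 8.0000]
S = R + BᵀPB = [1 0; 0 3] + [17.0000 -16.0000; -16.0000 25.0000] = [18.0000 -16.0000; -16.0000 28.0000]
BᵀPA = [4.0000 -9.0000; 10.0000 10.0000]
K = S⁻¹·BᵀPA = [1.0968 -0.3710; 0.9839 0.1452]
A−BK = [-0.2823 0.0403; 0.5806 0.0242]
AᵀP(A−BK) = [5.7742 0.0323; 0.0323 0.2097]
P' = Q + AᵀP(A−BK) = [7.7742 1.0323; 1.0323 1.2097]
tr(P') = 8.9839


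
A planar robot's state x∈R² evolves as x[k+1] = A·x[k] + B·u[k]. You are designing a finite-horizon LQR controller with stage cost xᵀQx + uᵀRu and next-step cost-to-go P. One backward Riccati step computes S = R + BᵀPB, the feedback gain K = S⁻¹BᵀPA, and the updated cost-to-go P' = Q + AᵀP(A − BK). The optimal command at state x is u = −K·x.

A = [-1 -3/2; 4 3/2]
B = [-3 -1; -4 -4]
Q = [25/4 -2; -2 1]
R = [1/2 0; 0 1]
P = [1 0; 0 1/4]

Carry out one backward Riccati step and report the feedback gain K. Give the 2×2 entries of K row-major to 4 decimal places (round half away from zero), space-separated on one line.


0.4688 0.5625 -1.0469 -0.6563

BᵀP = [-3.0000 -1.0000; -1.0000 -1.0000]
S = R + BᵀPB = [1/2 0; 0 1] + [13.0000 7.0000; 7.0000 5.0000] = [13.5000 7.0000; 7.0000 6.0000]
BᵀPA = [-1.0000 3.0000; -3.0000 0.0000]
K = S⁻¹·BᵀPA = [0.4688 0.5625; -1.0469 -0.6563]
A−BK = [-0.6406 -0.4688; 1.6875 1.1250]
AᵀP(A−BK) = [2.3281 1.5938; 1.5938 1.1250]
P' = Q + AᵀP(A−BK) = [8.5781 -0.4063; -0.4063 2.1250]
tr(P') = 10.7031


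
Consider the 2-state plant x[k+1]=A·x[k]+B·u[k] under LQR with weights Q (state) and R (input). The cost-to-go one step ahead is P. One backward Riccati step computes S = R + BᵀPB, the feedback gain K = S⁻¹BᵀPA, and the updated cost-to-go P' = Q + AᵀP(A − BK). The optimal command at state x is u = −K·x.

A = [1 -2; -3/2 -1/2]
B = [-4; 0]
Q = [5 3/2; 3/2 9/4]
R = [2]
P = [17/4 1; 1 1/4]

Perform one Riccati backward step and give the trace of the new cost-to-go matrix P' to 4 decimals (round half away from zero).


7.8821

BᵀP = [-17.0000 -4.0000]
S = R + BᵀPB = [2] + [68.0000] = [70.0000]
BᵀPA = [-11.0000 36.0000]
K = S⁻¹·BᵀPA = [-0.1571 0.5143]
A−BK = [0.3714 0.0571; -1.5000 -0.5000]
AᵀP(A−BK) = [0.0839 -0.1554; -0.1554 0.5482]
P' = Q + AᵀP(A−BK) = [5.0839 1.3446; 1.3446 2.7982]
tr(P') = 7.8821


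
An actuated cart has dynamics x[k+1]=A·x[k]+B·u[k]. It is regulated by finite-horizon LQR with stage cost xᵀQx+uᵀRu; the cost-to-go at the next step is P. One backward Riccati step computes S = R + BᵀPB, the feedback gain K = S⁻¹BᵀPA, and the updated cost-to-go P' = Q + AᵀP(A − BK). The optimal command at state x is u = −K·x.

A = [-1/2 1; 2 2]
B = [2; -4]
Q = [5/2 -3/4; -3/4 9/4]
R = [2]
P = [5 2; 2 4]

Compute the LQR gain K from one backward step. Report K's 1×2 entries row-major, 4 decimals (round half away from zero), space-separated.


BᵀP = [2.0000 -12.0000]
S = R + BᵀPB = [2] + [52.0000] = [54.0000]
BᵀPA = [-25.0000 -22.0000]
K = S⁻¹·BᵀPA = [-0.4630 -0.4074]
A−BK = [0.4259 1.8148; 0.1481 0.3704]
AᵀP(A−BK) = [1.6759 5.3148; 5.3148 20.0370]
P' = Q + AᵀP(A−BK) = [4.1759 4.5648; 4.5648 22.2870]
tr(P') = 26.4630

-0.4630 -0.4074


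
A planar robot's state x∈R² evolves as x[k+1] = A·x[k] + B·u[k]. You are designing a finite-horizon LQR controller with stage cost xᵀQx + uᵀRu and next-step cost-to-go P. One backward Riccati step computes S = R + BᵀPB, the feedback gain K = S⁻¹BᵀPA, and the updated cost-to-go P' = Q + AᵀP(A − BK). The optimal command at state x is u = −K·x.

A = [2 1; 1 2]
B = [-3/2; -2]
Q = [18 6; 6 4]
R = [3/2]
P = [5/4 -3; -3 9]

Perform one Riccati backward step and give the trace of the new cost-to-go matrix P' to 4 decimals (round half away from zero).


24.5630

BᵀP = [4.1250 -13.5000]
S = R + BᵀPB = [3/2] + [20.8125] = [22.3125]
BᵀPA = [-5.2500 -22.8750]
K = S⁻¹·BᵀPA = [-0.2353 -1.0252]
A−BK = [1.6471 -0.5378; 0.5294 -0.0504]
AᵀP(A−BK) = [0.7647 0.1176; 0.1176 1.7983]
P' = Q + AᵀP(A−BK) = [18.7647 6.1176; 6.1176 5.7983]
tr(P') = 24.5630


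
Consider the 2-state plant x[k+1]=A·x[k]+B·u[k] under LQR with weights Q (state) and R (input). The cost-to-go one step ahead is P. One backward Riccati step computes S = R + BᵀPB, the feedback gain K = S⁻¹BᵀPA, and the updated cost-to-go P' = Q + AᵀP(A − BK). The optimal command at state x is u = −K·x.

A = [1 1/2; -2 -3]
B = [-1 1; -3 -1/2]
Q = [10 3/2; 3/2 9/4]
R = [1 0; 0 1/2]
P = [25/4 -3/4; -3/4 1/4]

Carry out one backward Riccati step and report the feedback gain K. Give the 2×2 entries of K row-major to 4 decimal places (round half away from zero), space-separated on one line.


0.1490 0.3954 1.1862 0.9943

BᵀP = [-4.0000 0.0000; 6.6250 -0.8750]
S = R + BᵀPB = [1 0; 0 1/2] + [4.0000 -4.0000; -4.0000 7.0625] = [5.0000 -4.0000; -4.0000 7.5625]
BᵀPA = [-4.0000 -2.0000; 8.3750 5.9375]
K = S⁻¹·BᵀPA = [0.1490 0.3954; 1.1862 0.9943]
A−BK = [-0.0372 -0.0989; -0.9599 -1.3166]
AᵀP(A−BK) = [0.9112 0.8797; 0.8797 0.9499]
P' = Q + AᵀP(A−BK) = [10.9112 2.3797; 2.3797 3.1999]
tr(P') = 14.1110


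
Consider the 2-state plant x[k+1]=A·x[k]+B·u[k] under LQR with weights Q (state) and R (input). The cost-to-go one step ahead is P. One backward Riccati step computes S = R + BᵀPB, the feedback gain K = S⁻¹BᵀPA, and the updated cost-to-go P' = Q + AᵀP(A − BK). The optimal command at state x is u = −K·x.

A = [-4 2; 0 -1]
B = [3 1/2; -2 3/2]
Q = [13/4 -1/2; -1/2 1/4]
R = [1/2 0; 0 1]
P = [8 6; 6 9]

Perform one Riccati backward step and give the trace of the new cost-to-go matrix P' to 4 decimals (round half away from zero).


BᵀP = [12.0000 0.0000; 13.0000 16.5000]
S = R + BᵀPB = [1/2 0; 0 1] + [36.0000 6.0000; 6.0000 31.2500] = [36.5000 6.0000; 6.0000 32.2500]
BᵀPA = [-48.0000 24.0000; -52.0000 9.5000]
K = S⁻¹·BᵀPA = [-1.0831 0.6283; -1.4109 0.1777]
A−BK = [-0.0451 0.0262; -0.0500 -0.0099]
AᵀP(A−BK) = [2.6430 -0.6012; -0.6012 0.2322]
P' = Q + AᵀP(A−BK) = [5.8930 -1.1012; -1.1012 0.4822]
tr(P') = 6.3752

6.3752


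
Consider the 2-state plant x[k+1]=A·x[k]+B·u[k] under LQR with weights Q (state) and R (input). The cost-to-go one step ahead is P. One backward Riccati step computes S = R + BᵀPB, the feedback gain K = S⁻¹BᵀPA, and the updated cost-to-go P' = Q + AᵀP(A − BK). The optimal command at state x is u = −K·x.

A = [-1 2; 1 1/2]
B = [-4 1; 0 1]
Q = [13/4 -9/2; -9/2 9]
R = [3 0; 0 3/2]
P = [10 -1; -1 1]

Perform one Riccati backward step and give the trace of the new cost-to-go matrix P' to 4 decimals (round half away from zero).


BᵀP = [-40.0000 4.0000; 9.0000 0.0000]
S = R + BᵀPB = [3 0; 0 3/2] + [160.0000 -36.0000; -36.0000 9.0000] = [163.0000 -36.0000; -36.0000 10.5000]
BᵀPA = [44.0000 -78.0000; -9.0000 18.0000]
K = S⁻¹·BᵀPA = [0.3321 -0.4116; 0.2816 0.3032]
A−BK = [0.0469 0.0505; 0.7184 0.1968]
AᵀP(A−BK) = [0.9206 -0.1625; -0.1625 0.6904]
P' = Q + AᵀP(A−BK) = [4.1706 -4.6625; -4.6625 9.6904]
tr(P') = 13.8610

13.8610


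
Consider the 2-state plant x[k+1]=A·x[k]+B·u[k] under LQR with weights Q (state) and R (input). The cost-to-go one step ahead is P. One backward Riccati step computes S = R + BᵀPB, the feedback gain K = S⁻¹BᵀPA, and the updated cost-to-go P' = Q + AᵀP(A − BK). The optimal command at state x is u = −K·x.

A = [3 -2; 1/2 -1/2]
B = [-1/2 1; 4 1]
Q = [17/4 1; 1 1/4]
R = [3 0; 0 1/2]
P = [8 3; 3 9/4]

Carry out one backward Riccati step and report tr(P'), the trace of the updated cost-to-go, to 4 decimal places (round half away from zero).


10.1670

BᵀP = [8.0000 7.5000; 11.0000 5.2500]
S = R + BᵀPB = [3 0; 0 1/2] + [26.0000 15.5000; 15.5000 16.2500] = [29.0000 15.5000; 15.5000 16.7500]
BᵀPA = [27.7500 -19.7500; 35.6250 -24.6250]
K = S⁻¹·BᵀPA = [-0.3559 0.2072; 2.4562 -1.6619]
A−BK = [0.3658 -0.2345; -0.5326 0.3330]
AᵀP(A−BK) = [3.9364 -2.6074; -2.6074 1.7307]
P' = Q + AᵀP(A−BK) = [8.1864 -1.6074; -1.6074 1.9807]
tr(P') = 10.1670


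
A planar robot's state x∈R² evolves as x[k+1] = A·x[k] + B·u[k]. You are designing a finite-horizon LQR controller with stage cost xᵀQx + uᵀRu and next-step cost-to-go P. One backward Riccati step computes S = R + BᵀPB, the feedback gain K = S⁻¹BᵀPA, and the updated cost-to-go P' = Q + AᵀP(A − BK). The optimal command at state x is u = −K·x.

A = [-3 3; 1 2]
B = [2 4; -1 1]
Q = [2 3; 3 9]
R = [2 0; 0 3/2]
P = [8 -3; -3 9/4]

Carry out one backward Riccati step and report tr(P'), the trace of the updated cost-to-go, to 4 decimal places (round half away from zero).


BᵀP = [19.0000 -8.2500; 29.0000 -9.7500]
S = R + BᵀPB = [2 0; 0 3/2] + [46.2500 67.7500; 67.7500 106.2500] = [48.2500 67.7500; 67.7500 107.7500]
BᵀPA = [-65.2500 40.5000; -96.7500 67.5000]
K = S⁻¹·BᵀPA = [-0.7816 -0.3437; -0.4065 0.8425]
A−BK = [0.1891 0.3172; 0.6249 0.8138]
AᵀP(A−BK) = [1.9253 0.5913; 0.5913 2.0472]
P' = Q + AᵀP(A−BK) = [3.9253 3.5913; 3.5913 11.0472]
tr(P') = 14.9725

14.9725


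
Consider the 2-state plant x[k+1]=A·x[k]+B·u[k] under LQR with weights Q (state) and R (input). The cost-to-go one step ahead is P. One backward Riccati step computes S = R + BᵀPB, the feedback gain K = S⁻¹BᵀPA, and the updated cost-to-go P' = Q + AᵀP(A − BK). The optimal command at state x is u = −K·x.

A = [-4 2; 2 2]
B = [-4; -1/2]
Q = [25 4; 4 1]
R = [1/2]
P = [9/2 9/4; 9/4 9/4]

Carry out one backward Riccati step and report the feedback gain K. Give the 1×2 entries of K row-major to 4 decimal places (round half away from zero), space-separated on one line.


0.6855 -0.7129

BᵀP = [-19.1250 -10.1250]
S = R + BᵀPB = [1/2] + [81.5625] = [82.0625]
BᵀPA = [56.2500 -58.5000]
K = S⁻¹·BᵀPA = [0.6855 -0.7129]
A−BK = [-1.2582 -0.8515; 2.3427 1.6436]
AᵀP(A−BK) = [6.4433 4.0990; 4.0990 3.2970]
P' = Q + AᵀP(A−BK) = [31.4433 8.0990; 8.0990 4.2970]
tr(P') = 35.7403


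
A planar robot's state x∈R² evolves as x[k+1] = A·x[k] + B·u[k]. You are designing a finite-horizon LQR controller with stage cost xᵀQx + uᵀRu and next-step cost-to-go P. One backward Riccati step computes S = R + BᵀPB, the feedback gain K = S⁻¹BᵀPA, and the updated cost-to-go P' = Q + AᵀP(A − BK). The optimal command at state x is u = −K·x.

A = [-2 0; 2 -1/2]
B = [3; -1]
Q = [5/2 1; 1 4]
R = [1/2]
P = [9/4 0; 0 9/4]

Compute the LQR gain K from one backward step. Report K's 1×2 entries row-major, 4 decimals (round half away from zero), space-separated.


BᵀP = [6.7500 -2.2500]
S = R + BᵀPB = [1/2] + [22.5000] = [23.0000]
BᵀPA = [-18.0000 1.1250]
K = S⁻¹·BᵀPA = [-0.7826 0.0489]
A−BK = [0.3478 -0.1467; 1.2174 -0.4511]
AᵀP(A−BK) = [3.9130 -1.3696; -1.3696 0.5075]
P' = Q + AᵀP(A−BK) = [6.4130 -0.3696; -0.3696 4.5075]
tr(P') = 10.9205

-0.7826 0.0489


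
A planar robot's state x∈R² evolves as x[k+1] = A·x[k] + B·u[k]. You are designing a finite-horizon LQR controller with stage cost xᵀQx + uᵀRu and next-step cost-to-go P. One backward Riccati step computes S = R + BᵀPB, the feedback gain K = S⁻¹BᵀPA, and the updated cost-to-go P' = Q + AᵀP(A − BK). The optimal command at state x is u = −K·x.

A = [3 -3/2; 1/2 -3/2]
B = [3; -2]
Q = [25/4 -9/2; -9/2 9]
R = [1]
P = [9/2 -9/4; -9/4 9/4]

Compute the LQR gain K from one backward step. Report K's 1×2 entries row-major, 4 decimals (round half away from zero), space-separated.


BᵀP = [18.0000 -11.2500]
S = R + BᵀPB = [1] + [76.5000] = [77.5000]
BᵀPA = [48.3750 -10.1250]
K = S⁻¹·BᵀPA = [0.6242 -0.1306]
A−BK = [1.1274 -1.1081; 1.7484 -1.7613]
AᵀP(A−BK) = [4.1171 -3.8050; -3.8050 3.7397]
P' = Q + AᵀP(A−BK) = [10.3671 -8.3050; -8.3050 12.7397]
tr(P') = 23.1069

0.6242 -0.1306


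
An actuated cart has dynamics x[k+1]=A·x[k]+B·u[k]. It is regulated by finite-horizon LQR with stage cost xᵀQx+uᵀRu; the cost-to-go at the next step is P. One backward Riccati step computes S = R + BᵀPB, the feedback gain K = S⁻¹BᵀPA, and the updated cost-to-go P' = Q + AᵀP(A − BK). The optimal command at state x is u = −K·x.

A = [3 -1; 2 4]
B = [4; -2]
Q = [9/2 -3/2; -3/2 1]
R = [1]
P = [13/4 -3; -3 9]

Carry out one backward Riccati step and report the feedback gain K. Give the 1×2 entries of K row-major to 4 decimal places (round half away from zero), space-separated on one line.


BᵀP = [19.0000 -30.0000]
S = R + BᵀPB = [1] + [136.0000] = [137.0000]
BᵀPA = [-3.0000 -139.0000]
K = S⁻¹·BᵀPA = [-0.0219 -1.0146]
A−BK = [3.0876 3.0584; 1.9562 1.9708]
AᵀP(A−BK) = [29.1843 29.2062; 29.2062 30.2208]
P' = Q + AᵀP(A−BK) = [33.6843 27.7062; 27.7062 31.2208]
tr(P') = 64.9051

-0.0219 -1.0146


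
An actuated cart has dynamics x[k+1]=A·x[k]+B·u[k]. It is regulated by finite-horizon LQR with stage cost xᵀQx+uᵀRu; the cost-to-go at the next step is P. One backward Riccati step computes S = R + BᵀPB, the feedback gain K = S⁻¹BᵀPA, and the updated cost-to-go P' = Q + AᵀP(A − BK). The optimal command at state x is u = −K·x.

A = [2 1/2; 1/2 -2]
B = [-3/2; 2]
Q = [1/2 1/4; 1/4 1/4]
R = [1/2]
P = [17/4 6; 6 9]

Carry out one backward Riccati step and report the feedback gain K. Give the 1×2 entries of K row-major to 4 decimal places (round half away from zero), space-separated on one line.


1.5652 -1.5093

BᵀP = [5.6250 9.0000]
S = R + BᵀPB = [1/2] + [9.5625] = [10.0625]
BᵀPA = [15.7500 -15.1875]
K = S⁻¹·BᵀPA = [1.5652 -1.5093]
A−BK = [4.3478 -1.7640; -2.6304 1.0186]
AᵀP(A−BK) = [6.5978 -3.4783; -3.4783 2.1398]
P' = Q + AᵀP(A−BK) = [7.0978 -3.2283; -3.2283 2.3898]
tr(P') = 9.4876


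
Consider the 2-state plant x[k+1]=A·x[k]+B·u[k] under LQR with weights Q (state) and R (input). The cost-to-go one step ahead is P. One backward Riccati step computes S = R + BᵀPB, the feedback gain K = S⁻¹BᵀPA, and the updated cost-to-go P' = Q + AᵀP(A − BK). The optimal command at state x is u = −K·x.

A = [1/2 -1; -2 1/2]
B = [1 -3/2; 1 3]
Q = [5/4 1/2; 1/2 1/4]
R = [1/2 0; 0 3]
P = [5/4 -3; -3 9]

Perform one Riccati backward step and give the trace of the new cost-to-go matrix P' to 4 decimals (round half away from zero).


2.7048

BᵀP = [-1.7500 6.0000; -10.8750 31.5000]
S = R + BᵀPB = [1/2 0; 0 3] + [4.2500 20.6250; 20.6250 110.8125] = [4.7500 20.6250; 20.6250 113.8125]
BᵀPA = [-12.8750 4.7500; -68.4375 26.6250]
K = S⁻¹·BᵀPA = [-0.4670 -0.0740; -0.5167 0.2474]
A−BK = [0.1920 -0.5549; 0.0171 -0.1680]
AᵀP(A−BK) = [0.9390 -0.3999; -0.3999 0.2659]
P' = Q + AᵀP(A−BK) = [2.1890 0.1001; 0.1001 0.5159]
tr(P') = 2.7048


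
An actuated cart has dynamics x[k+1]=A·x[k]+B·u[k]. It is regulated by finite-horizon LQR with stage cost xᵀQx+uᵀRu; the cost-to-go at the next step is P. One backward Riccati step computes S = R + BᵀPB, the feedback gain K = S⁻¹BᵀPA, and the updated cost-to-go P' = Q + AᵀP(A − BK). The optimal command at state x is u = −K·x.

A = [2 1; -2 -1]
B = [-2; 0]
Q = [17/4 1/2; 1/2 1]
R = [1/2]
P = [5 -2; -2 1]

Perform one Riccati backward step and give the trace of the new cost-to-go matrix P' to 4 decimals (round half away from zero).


7.4451

BᵀP = [-10.0000 4.0000]
S = R + BᵀPB = [1/2] + [20.0000] = [20.5000]
BᵀPA = [-28.0000 -14.0000]
K = S⁻¹·BᵀPA = [-1.3659 -0.6829]
A−BK = [-0.7317 -0.3659; -2.0000 -1.0000]
AᵀP(A−BK) = [1.7561 0.8780; 0.8780 0.4390]
P' = Q + AᵀP(A−BK) = [6.0061 1.3780; 1.3780 1.4390]
tr(P') = 7.4451


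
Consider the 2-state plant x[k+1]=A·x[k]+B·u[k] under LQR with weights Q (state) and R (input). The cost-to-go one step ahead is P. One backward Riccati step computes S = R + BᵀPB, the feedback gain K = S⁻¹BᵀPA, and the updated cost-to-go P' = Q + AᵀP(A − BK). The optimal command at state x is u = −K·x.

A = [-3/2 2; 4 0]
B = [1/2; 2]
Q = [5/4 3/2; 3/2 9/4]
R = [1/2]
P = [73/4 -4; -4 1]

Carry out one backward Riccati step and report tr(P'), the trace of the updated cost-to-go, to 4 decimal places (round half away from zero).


BᵀP = [1.1250 0.0000]
S = R + BᵀPB = [1/2] + [0.5625] = [1.0625]
BᵀPA = [-1.6875 2.2500]
K = S⁻¹·BᵀPA = [-1.5882 2.1176]
A−BK = [-0.7059 0.9412; 7.1765 -4.2353]
AᵀP(A−BK) = [102.3824 -83.1765; -83.1765 68.2353]
P' = Q + AᵀP(A−BK) = [103.6324 -81.6765; -81.6765 70.4853]
tr(P') = 174.1176

174.1176


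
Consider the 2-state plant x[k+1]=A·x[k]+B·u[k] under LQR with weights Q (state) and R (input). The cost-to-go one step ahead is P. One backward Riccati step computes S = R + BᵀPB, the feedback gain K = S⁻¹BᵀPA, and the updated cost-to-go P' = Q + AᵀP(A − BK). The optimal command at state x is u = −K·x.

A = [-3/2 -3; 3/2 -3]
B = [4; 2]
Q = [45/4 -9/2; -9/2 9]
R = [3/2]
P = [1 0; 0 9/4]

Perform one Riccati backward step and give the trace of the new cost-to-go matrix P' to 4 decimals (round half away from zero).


32.2535

BᵀP = [4.0000 4.5000]
S = R + BᵀPB = [3/2] + [25.0000] = [26.5000]
BᵀPA = [0.7500 -25.5000]
K = S⁻¹·BᵀPA = [0.0283 -0.9623]
A−BK = [-1.6132 0.8491; 1.4434 -1.0755]
AᵀP(A−BK) = [7.2913 -4.9033; -4.9033 4.7123]
P' = Q + AᵀP(A−BK) = [18.5413 -9.4033; -9.4033 13.7123]
tr(P') = 32.2535


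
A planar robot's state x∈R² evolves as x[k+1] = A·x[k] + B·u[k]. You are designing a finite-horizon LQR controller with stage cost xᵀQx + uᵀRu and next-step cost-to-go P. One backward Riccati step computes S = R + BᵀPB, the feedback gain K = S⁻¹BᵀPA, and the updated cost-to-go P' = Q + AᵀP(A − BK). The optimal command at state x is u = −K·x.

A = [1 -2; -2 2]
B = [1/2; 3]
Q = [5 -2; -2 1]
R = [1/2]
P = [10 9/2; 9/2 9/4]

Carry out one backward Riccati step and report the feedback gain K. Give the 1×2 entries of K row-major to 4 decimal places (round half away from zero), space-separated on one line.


BᵀP = [18.5000 9.0000]
S = R + BᵀPB = [1/2] + [36.2500] = [36.7500]
BᵀPA = [0.5000 -19.0000]
K = S⁻¹·BᵀPA = [0.0136 -0.5170]
A−BK = [0.9932 -1.7415; -2.0408 3.5510]
AᵀP(A−BK) = [0.9932 -1.7415; -1.7415 3.1769]
P' = Q + AᵀP(A−BK) = [5.9932 -3.7415; -3.7415 4.1769]
tr(P') = 10.1701

0.0136 -0.5170


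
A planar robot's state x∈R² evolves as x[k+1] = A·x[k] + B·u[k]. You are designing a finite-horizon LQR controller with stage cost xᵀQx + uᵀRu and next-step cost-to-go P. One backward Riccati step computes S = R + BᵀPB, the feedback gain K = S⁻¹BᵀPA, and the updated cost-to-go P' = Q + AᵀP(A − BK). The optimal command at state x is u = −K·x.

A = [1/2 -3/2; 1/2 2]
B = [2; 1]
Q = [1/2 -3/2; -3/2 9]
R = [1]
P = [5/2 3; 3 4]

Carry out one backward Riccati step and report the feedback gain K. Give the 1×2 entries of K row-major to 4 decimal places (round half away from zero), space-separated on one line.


BᵀP = [8.0000 10.0000]
S = R + BᵀPB = [1] + [26.0000] = [27.0000]
BᵀPA = [9.0000 8.0000]
K = S⁻¹·BᵀPA = [0.3333 0.2963]
A−BK = [-0.1667 -2.0926; 0.1667 1.7037]
AᵀP(A−BK) = [0.1250 0.2083; 0.2083 1.2546]
P' = Q + AᵀP(A−BK) = [0.6250 -1.2917; -1.2917 10.2546]
tr(P') = 10.8796

0.3333 0.2963


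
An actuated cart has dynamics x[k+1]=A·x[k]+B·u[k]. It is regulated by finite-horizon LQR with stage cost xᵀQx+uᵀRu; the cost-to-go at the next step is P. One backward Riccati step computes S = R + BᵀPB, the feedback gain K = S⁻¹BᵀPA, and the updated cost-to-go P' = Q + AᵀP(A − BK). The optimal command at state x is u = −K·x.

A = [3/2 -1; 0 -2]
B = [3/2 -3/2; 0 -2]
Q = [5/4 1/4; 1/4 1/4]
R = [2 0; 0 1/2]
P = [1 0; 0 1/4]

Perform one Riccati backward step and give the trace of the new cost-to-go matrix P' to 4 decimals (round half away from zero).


2.4540

BᵀP = [1.5000 0.0000; -1.5000 -0.5000]
S = R + BᵀPB = [2 0; 0 1/2] + [2.2500 -2.2500; -2.2500 3.2500] = [4.2500 -2.2500; -2.2500 3.7500]
BᵀPA = [2.2500 -1.5000; -2.2500 2.5000]
K = S⁻¹·BᵀPA = [0.3103 0.0000; -0.4138 0.6667]
A−BK = [0.4138 0.0000; -0.8276 -0.6667]
AᵀP(A−BK) = [0.6207 0.0000; 0.0000 0.3333]
P' = Q + AᵀP(A−BK) = [1.8707 0.2500; 0.2500 0.5833]
tr(P') = 2.4540


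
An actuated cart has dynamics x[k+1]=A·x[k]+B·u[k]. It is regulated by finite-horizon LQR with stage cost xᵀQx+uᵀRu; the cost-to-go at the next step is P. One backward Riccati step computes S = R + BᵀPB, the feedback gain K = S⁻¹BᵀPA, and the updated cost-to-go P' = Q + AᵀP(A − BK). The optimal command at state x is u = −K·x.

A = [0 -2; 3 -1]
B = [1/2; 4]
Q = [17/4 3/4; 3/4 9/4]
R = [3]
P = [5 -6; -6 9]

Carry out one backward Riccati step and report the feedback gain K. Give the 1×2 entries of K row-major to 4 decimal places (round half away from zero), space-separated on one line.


BᵀP = [-21.5000 33.0000]
S = R + BᵀPB = [3] + [121.2500] = [124.2500]
BᵀPA = [99.0000 10.0000]
K = S⁻¹·BᵀPA = [0.7968 0.0805]
A−BK = [-0.3984 -2.0402; -0.1871 -1.3219]
AᵀP(A−BK) = [2.1187 1.0322; 1.0322 4.1952]
P' = Q + AᵀP(A−BK) = [6.3687 1.7822; 1.7822 6.4452]
tr(P') = 12.8139

0.7968 0.0805


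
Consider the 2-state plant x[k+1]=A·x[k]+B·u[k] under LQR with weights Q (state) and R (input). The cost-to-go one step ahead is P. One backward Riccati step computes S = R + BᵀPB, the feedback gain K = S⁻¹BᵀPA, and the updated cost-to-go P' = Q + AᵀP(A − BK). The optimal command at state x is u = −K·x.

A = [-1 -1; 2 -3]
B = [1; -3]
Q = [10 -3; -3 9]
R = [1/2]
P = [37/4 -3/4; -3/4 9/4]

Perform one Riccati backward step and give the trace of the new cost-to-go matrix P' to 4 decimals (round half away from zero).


41.3877

BᵀP = [11.5000 -7.5000]
S = R + BᵀPB = [1/2] + [34.0000] = [34.5000]
BᵀPA = [-26.5000 11.0000]
K = S⁻¹·BᵀPA = [-0.7681 0.3188]
A−BK = [-0.2319 -1.3188; -0.3043 -2.0435]
AᵀP(A−BK) = [0.8949 3.4493; 3.4493 21.4928]
P' = Q + AᵀP(A−BK) = [10.8949 0.4493; 0.4493 30.4928]
tr(P') = 41.3877


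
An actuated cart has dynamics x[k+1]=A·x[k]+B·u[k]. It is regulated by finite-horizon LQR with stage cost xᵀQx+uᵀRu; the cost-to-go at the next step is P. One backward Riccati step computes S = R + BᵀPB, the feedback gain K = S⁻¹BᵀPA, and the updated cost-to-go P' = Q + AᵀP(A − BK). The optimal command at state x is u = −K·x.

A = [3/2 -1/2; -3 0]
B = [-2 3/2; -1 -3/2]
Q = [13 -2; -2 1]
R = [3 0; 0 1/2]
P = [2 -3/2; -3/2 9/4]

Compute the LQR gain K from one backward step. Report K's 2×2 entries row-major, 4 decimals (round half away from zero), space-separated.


BᵀP = [-2.5000 0.7500; 5.2500 -5.6250]
S = R + BᵀPB = [3 0; 0 1/2] + [4.2500 -4.8750; -4.8750 16.3125] = [7.2500 -4.8750; -4.8750 16.8125]
BᵀPA = [-6.0000 1.2500; 24.7500 -2.6250]
K = S⁻¹·BᵀPA = [0.2016 0.0838; 1.5306 -0.1318]
A−BK = [-0.3927 -0.1347; -0.5025 -0.1140]
AᵀP(A−BK) = [1.5779 0.0158; 0.0158 0.0492]
P' = Q + AᵀP(A−BK) = [14.5779 -1.9842; -1.9842 1.0492]
tr(P') = 15.6271

0.2016 0.0838 1.5306 -0.1318


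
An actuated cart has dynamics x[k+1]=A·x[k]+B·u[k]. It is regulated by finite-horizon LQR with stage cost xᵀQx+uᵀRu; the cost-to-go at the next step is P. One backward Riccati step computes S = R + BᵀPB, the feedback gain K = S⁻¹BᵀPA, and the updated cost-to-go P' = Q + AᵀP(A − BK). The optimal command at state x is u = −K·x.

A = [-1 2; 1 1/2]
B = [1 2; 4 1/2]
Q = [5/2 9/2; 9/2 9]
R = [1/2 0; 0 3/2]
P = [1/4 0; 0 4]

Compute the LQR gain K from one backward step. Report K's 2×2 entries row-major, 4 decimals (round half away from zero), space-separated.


BᵀP = [0.2500 16.0000; 0.5000 2.0000]
S = R + BᵀPB = [1/2 0; 0 3/2] + [64.2500 8.5000; 8.5000 2.0000] = [64.7500 8.5000; 8.5000 3.5000]
BᵀPA = [15.7500 8.5000; 1.5000 2.0000]
K = S⁻¹·BᵀPA = [0.2745 0.0826; -0.2381 0.3709]
A−BK = [-0.7984 1.1757; 0.0211 -0.0158]
AᵀP(A−BK) = [0.2838 -0.3571; -0.3571 0.5563]
P' = Q + AᵀP(A−BK) = [2.7838 4.1429; 4.1429 9.5563]
tr(P') = 12.3401

0.2745 0.0826 -0.2381 0.3709


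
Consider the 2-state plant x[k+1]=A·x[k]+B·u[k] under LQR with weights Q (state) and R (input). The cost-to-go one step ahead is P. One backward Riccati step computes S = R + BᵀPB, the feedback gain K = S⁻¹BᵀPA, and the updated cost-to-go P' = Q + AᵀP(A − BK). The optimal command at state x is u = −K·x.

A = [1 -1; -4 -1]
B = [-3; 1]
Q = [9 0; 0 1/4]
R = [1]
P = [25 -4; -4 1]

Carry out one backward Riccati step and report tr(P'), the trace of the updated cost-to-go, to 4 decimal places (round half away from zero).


14.5249

BᵀP = [-79.0000 13.0000]
S = R + BᵀPB = [1] + [250.0000] = [251.0000]
BᵀPA = [-131.0000 66.0000]
K = S⁻¹·BᵀPA = [-0.5219 0.2629]
A−BK = [-0.5657 -0.2112; -3.4781 -1.2629]
AᵀP(A−BK) = [4.6295 1.4462; 1.4462 0.6454]
P' = Q + AᵀP(A−BK) = [13.6295 1.4462; 1.4462 0.8954]
tr(P') = 14.5249


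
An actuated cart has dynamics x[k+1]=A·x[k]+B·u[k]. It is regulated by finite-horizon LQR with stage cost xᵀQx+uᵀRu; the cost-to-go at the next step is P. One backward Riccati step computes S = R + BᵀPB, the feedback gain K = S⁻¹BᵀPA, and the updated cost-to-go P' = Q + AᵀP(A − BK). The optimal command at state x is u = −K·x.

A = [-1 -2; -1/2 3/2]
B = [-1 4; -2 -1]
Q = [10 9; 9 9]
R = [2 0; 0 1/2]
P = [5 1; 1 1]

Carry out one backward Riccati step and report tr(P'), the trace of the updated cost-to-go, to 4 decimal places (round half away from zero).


BᵀP = [-7.0000 -3.0000; 19.0000 3.0000]
S = R + BᵀPB = [2 0; 0 1/2] + [13.0000 -25.0000; -25.0000 73.0000] = [15.0000 -25.0000; -25.0000 73.5000]
BᵀPA = [8.5000 9.5000; -20.5000 -33.5000]
K = S⁻¹·BᵀPA = [0.2351 -0.2916; -0.1990 -0.5550]
A−BK = [0.0309 -0.0717; -0.2288 0.3618]
AᵀP(A−BK) = [0.1733 -0.1482; -0.1482 0.4288]
P' = Q + AᵀP(A−BK) = [10.1733 8.8518; 8.8518 9.4288]
tr(P') = 19.6021

19.6021


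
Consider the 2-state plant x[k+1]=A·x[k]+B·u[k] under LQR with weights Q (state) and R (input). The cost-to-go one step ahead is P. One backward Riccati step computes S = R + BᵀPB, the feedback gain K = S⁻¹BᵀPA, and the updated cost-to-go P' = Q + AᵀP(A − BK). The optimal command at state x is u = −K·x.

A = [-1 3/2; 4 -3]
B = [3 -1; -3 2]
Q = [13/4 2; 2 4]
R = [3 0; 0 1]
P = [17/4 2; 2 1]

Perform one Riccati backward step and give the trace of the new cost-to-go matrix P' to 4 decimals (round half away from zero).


9.7283

BᵀP = [6.7500 3.0000; -0.2500 0.0000]
S = R + BᵀPB = [3 0; 0 1] + [11.2500 -0.7500; -0.7500 0.2500] = [14.2500 -0.7500; -0.7500 1.2500]
BᵀPA = [5.2500 1.1250; 0.2500 -0.3750]
K = S⁻¹·BᵀPA = [0.3913 0.0652; 0.4348 -0.2609]
A−BK = [-1.7391 1.0435; 4.3043 -2.2826]
AᵀP(A−BK) = [2.0870 -0.6522; -0.6522 0.3913]
P' = Q + AᵀP(A−BK) = [5.3370 1.3478; 1.3478 4.3913]
tr(P') = 9.7283


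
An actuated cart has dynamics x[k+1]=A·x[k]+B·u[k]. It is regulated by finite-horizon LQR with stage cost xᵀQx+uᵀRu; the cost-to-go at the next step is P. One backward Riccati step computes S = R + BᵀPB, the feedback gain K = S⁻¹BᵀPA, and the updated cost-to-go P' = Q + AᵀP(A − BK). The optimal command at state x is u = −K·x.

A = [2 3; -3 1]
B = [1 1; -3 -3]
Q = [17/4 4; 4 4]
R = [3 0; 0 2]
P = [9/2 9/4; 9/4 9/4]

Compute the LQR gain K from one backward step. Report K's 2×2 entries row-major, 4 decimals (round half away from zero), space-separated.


BᵀP = [-2.2500 -4.5000; -2.2500 -4.5000]
S = R + BᵀPB = [3 0; 0 2] + [11.2500 11.2500; 11.2500 11.2500] = [14.2500 11.2500; 11.2500 13.2500]
BᵀPA = [9.0000 -11.2500; 9.0000 -11.2500]
K = S⁻¹·BᵀPA = [0.2892 -0.3614; 0.4337 -0.5422]
A−BK = [1.2771 3.9036; -0.8313 -1.7108]
AᵀP(A−BK) = [4.7440 12.6325; 12.6325 46.0843]
P' = Q + AᵀP(A−BK) = [8.9940 16.6325; 16.6325 50.0843]
tr(P') = 59.0783

0.2892 -0.3614 0.4337 -0.5422


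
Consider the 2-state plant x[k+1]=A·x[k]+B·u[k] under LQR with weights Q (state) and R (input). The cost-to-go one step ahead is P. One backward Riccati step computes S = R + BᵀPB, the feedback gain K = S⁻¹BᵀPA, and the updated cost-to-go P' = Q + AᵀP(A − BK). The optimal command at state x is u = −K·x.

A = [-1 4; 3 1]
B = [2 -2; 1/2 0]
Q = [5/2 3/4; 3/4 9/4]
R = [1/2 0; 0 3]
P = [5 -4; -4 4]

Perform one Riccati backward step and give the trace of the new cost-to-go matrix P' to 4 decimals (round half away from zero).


BᵀP = [8.0000 -6.0000; -10.0000 8.0000]
S = R + BᵀPB = [1/2 0; 0 3] + [13.0000 -16.0000; -16.0000 20.0000] = [13.5000 -16.0000; -16.0000 23.0000]
BᵀPA = [-26.0000 26.0000; 34.0000 -32.0000]
K = S⁻¹·BᵀPA = [-0.9908 1.5780; 0.7890 -0.2936]
A−BK = [2.5596 0.2569; 3.4954 0.2110]
AᵀP(A−BK) = [12.4128 -0.9908; -0.9908 1.5780]
P' = Q + AᵀP(A−BK) = [14.9128 -0.2408; -0.2408 3.8280]
tr(P') = 18.7408

18.7408


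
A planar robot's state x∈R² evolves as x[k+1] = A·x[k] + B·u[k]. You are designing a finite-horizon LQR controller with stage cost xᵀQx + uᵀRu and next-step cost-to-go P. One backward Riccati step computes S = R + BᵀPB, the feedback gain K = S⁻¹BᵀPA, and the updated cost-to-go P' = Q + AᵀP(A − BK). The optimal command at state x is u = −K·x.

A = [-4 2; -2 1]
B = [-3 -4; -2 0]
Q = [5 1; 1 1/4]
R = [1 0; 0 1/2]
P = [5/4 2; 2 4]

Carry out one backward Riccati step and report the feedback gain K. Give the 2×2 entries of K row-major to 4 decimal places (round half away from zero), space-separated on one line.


0.8490 -0.4245 0.4722 -0.2361

BᵀP = [-7.7500 -14.0000; -5.0000 -8.0000]
S = R + BᵀPB = [1 0; 0 1/2] + [51.2500 31.0000; 31.0000 20.0000] = [52.2500 31.0000; 31.0000 20.5000]
BᵀPA = [59.0000 -29.5000; 36.0000 -18.0000]
K = S⁻¹·BᵀPA = [0.8490 -0.4245; 0.4722 -0.2361]
A−BK = [0.4359 -0.2179; -0.3019 0.1510]
AᵀP(A−BK) = [0.9081 -0.4540; -0.4540 0.2270]
P' = Q + AᵀP(A−BK) = [5.9081 0.5460; 0.5460 0.4770]
tr(P') = 6.3851


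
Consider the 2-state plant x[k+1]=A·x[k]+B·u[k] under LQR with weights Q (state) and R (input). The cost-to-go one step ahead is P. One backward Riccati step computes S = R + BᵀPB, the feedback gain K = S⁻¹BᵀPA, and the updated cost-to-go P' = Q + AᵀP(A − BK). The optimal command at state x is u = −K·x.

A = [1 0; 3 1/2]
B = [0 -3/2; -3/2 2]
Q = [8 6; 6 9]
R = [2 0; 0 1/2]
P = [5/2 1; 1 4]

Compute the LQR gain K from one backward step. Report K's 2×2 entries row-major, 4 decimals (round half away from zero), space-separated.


BᵀP = [-1.5000 -6.0000; -1.7500 6.5000]
S = R + BᵀPB = [2 0; 0 1/2] + [9.0000 -9.7500; -9.7500 15.6250] = [11.0000 -9.7500; -9.7500 16.1250]
BᵀPA = [-19.5000 -3.0000; 17.7500 3.2500]
K = S⁻¹·BᵀPA = [-1.7175 -0.2027; 0.0623 0.0790]
A−BK = [1.0934 0.1185; 0.2992 0.0380]
AᵀP(A−BK) = [9.9028 1.1450; 1.1450 0.1352]
P' = Q + AᵀP(A−BK) = [17.9028 7.1450; 7.1450 9.1352]
tr(P') = 27.0380

-1.7175 -0.2027 0.0623 0.0790


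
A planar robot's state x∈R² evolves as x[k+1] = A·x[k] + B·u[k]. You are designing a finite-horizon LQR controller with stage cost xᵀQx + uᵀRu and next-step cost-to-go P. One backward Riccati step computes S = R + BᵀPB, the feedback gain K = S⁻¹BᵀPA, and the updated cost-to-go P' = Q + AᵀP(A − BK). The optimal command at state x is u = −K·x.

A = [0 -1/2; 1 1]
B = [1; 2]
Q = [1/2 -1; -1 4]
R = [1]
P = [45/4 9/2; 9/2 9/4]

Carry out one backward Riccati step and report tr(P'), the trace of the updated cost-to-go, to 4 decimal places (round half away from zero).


BᵀP = [20.2500 9.0000]
S = R + BᵀPB = [1] + [38.2500] = [39.2500]
BᵀPA = [9.0000 -1.1250]
K = S⁻¹·BᵀPA = [0.2293 -0.0287]
A−BK = [-0.2293 -0.4713; 0.5414 1.0573]
AᵀP(A−BK) = [0.1863 0.2580; 0.2580 0.5303]
P' = Q + AᵀP(A−BK) = [0.6863 -0.7420; -0.7420 4.5303]
tr(P') = 5.2166

5.2166


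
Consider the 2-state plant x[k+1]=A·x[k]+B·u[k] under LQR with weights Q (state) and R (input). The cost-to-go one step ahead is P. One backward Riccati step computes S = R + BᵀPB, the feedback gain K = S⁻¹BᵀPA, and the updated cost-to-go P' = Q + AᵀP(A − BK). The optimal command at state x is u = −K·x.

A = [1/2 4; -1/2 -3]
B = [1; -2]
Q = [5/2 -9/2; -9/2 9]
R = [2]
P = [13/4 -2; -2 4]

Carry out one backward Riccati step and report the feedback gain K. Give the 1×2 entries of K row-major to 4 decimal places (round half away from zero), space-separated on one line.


BᵀP = [7.2500 -10.0000]
S = R + BᵀPB = [2] + [27.2500] = [29.2500]
BᵀPA = [8.6250 59.0000]
K = S⁻¹·BᵀPA = [0.2949 2.0171]
A−BK = [0.2051 1.9829; 0.0897 1.0342]
AᵀP(A−BK) = [0.2692 2.1026; 2.1026 16.9915]
P' = Q + AᵀP(A−BK) = [2.7692 -2.3974; -2.3974 25.9915]
tr(P') = 28.7607

0.2949 2.0171


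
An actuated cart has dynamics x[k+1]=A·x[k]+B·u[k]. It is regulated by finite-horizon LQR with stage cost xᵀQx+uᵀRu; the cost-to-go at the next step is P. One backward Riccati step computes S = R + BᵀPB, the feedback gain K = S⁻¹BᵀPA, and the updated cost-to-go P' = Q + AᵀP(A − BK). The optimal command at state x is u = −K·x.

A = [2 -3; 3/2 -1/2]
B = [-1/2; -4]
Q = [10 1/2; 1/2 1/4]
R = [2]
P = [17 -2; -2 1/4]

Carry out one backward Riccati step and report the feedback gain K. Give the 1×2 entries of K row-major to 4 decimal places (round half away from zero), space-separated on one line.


-0.4444 0.6667

BᵀP = [-0.5000 0.0000]
S = R + BᵀPB = [2] + [0.2500] = [2.2500]
BᵀPA = [-1.0000 1.5000]
K = S⁻¹·BᵀPA = [-0.4444 0.6667]
A−BK = [1.7778 -2.6667; -0.2778 2.1667]
AᵀP(A−BK) = [56.1181 -90.5208; -90.5208 146.0625]
P' = Q + AᵀP(A−BK) = [66.1181 -90.0208; -90.0208 146.3125]
tr(P') = 212.4306


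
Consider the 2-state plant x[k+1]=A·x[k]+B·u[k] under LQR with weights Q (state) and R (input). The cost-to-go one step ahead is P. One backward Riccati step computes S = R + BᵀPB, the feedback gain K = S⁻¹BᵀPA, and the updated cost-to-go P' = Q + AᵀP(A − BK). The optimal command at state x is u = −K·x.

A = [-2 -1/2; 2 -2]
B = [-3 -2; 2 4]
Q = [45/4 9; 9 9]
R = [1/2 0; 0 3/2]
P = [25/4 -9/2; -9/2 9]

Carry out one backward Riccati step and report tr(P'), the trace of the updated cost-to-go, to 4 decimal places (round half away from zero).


BᵀP = [-27.7500 31.5000; -30.5000 45.0000]
S = R + BᵀPB = [1/2 0; 0 3/2] + [146.2500 181.5000; 181.5000 241.0000] = [146.7500 181.5000; 181.5000 242.5000]
BᵀPA = [118.5000 -49.1250; 151.0000 -74.7500]
K = S⁻¹·BᵀPA = [0.5028 0.6255; 0.2463 -0.7764]
A−BK = [0.0011 -0.1763; 0.0090 -0.1453]
AᵀP(A−BK) = [0.2181 -0.1348; -0.1348 1.2536]
P' = Q + AᵀP(A−BK) = [11.4681 8.8652; 8.8652 10.2536]
tr(P') = 21.7217

21.7217


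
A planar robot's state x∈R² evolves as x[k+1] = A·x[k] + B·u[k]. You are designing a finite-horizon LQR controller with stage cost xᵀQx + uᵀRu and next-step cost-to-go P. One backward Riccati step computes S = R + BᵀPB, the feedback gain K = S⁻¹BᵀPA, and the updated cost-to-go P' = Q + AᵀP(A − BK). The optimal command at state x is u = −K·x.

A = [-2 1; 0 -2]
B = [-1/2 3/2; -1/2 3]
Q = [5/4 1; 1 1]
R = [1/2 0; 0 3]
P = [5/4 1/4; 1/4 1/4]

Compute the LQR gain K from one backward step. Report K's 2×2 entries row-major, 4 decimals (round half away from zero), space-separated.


BᵀP = [-0.7500 -0.2500; 2.6250 1.1250]
S = R + BᵀPB = [1/2 0; 0 3] + [0.5000 -1.8750; -1.8750 7.3125] = [1.0000 -1.8750; -1.8750 10.3125]
BᵀPA = [1.5000 -0.2500; -5.2500 0.3750]
K = S⁻¹·BᵀPA = [0.8276 -0.2759; -0.3586 -0.0138]
A−BK = [-1.0483 0.8828; 1.4897 -2.0966]
AᵀP(A−BK) = [1.8759 -1.1586; -1.1586 1.1862]
P' = Q + AᵀP(A−BK) = [3.1259 -0.1586; -0.1586 2.1862]
tr(P') = 5.3121

0.8276 -0.2759 -0.3586 -0.0138


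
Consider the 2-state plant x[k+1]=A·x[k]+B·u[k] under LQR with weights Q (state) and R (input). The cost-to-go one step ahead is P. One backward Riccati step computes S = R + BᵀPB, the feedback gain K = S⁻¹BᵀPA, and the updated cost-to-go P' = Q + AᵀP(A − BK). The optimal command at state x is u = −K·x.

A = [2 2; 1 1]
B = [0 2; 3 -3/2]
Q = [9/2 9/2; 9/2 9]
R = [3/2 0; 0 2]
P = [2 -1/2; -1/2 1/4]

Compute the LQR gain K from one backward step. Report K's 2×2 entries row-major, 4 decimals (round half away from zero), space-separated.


BᵀP = [-1.5000 0.7500; 4.7500 -1.3750]
S = R + BᵀPB = [3/2 0; 0 2] + [2.2500 -4.1250; -4.1250 11.5625] = [3.7500 -4.1250; -4.1250 13.5625]
BᵀPA = [-2.2500 -2.2500; 8.1250 8.1250]
K = S⁻¹·BᵀPA = [0.0886 0.0886; 0.6260 0.6260]
A−BK = [0.7479 0.7479; 1.6731 1.6731]
AᵀP(A−BK) = [1.3629 1.3629; 1.3629 1.3629]
P' = Q + AᵀP(A−BK) = [5.8629 5.8629; 5.8629 10.3629]
tr(P') = 16.2258

0.0886 0.0886 0.6260 0.6260


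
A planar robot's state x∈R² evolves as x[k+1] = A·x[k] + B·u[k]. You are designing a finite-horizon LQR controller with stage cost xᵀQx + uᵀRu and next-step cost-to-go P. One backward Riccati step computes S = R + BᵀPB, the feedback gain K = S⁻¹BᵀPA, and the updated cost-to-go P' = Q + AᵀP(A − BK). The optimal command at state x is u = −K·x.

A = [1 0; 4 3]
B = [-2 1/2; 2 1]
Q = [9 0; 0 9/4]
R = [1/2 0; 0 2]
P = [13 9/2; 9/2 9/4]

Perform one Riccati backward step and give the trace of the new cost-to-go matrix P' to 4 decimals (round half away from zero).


29.9936

BᵀP = [-17.0000 -4.5000; 11.0000 4.5000]
S = R + BᵀPB = [1/2 0; 0 2] + [25.0000 -13.0000; -13.0000 10.0000] = [25.5000 -13.0000; -13.0000 12.0000]
BᵀPA = [-35.0000 -13.5000; 29.0000 13.5000]
K = S⁻¹·BᵀPA = [-0.3139 0.0985; 2.0766 1.2318]
A−BK = [-0.6661 -0.4188; 2.5511 1.5712]
AᵀP(A−BK) = [13.7920 8.2281; 8.2281 4.9516]
P' = Q + AᵀP(A−BK) = [22.7920 8.2281; 8.2281 7.2016]
tr(P') = 29.9936


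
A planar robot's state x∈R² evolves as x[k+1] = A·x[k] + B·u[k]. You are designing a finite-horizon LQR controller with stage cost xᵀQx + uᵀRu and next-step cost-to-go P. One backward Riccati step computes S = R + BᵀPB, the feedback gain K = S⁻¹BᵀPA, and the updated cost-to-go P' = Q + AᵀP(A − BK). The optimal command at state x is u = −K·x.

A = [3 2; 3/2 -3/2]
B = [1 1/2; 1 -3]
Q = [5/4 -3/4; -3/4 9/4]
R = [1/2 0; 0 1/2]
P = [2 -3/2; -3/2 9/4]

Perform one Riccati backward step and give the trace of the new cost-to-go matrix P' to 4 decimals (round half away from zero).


BᵀP = [0.5000 0.7500; 5.5000 -7.5000]
S = R + BᵀPB = [1/2 0; 0 1/2] + [1.2500 -2.0000; -2.0000 25.2500] = [1.7500 -2.0000; -2.0000 25.7500]
BᵀPA = [2.6250 -0.1250; 5.2500 22.2500]
K = S⁻¹·BᵀPA = [1.9018 1.0053; 0.3516 0.9422]
A−BK = [0.9224 0.5236; 0.6530 0.3212]
AᵀP(A−BK) = [2.7243 1.6022; 1.6022 1.2251]
P' = Q + AᵀP(A−BK) = [3.9743 0.8522; 0.8522 3.4751]
tr(P') = 7.4494

7.4494


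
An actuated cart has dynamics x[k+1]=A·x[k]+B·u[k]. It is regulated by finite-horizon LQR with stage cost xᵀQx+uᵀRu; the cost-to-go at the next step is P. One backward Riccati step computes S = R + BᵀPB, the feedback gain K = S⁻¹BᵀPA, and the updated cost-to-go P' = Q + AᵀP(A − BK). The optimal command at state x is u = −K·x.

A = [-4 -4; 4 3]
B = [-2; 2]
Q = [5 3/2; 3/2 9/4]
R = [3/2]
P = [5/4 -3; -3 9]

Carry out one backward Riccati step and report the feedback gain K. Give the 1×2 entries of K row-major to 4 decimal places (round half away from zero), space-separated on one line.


1.9549 1.5940

BᵀP = [-8.5000 24.0000]
S = R + BᵀPB = [3/2] + [65.0000] = [66.5000]
BᵀPA = [130.0000 106.0000]
K = S⁻¹·BᵀPA = [1.9549 1.5940]
A−BK = [-0.0902 -0.8120; 0.0902 -0.1880]
AᵀP(A−BK) = [5.8647 4.7820; 4.7820 4.0376]
P' = Q + AᵀP(A−BK) = [10.8647 6.2820; 6.2820 6.2876]
tr(P') = 17.1523


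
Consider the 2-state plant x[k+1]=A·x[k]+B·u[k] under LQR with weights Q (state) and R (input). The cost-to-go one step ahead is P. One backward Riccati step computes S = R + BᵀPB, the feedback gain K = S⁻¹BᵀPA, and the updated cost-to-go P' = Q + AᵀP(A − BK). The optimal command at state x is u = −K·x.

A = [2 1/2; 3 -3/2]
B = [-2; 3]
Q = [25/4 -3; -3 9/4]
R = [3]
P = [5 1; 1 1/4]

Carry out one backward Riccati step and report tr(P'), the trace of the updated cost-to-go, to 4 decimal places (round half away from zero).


19.0849

BᵀP = [-7.0000 -1.2500]
S = R + BᵀPB = [3] + [10.2500] = [13.2500]
BᵀPA = [-17.7500 -1.6250]
K = S⁻¹·BᵀPA = [-1.3396 -0.1226]
A−BK = [-0.6792 0.2547; 7.0189 -1.1321]
AᵀP(A−BK) = [10.4717 0.1981; 0.1981 0.1132]
P' = Q + AᵀP(A−BK) = [16.7217 -2.8019; -2.8019 2.3632]
tr(P') = 19.0849
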